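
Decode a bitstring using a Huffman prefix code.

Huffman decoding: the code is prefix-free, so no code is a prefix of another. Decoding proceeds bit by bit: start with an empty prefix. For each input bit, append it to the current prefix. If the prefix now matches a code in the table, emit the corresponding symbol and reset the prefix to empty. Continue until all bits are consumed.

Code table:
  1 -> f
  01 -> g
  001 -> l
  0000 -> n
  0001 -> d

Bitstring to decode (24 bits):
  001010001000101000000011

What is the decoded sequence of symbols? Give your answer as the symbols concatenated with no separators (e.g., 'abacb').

Answer: lgddgndf

Derivation:
Bit 0: prefix='0' (no match yet)
Bit 1: prefix='00' (no match yet)
Bit 2: prefix='001' -> emit 'l', reset
Bit 3: prefix='0' (no match yet)
Bit 4: prefix='01' -> emit 'g', reset
Bit 5: prefix='0' (no match yet)
Bit 6: prefix='00' (no match yet)
Bit 7: prefix='000' (no match yet)
Bit 8: prefix='0001' -> emit 'd', reset
Bit 9: prefix='0' (no match yet)
Bit 10: prefix='00' (no match yet)
Bit 11: prefix='000' (no match yet)
Bit 12: prefix='0001' -> emit 'd', reset
Bit 13: prefix='0' (no match yet)
Bit 14: prefix='01' -> emit 'g', reset
Bit 15: prefix='0' (no match yet)
Bit 16: prefix='00' (no match yet)
Bit 17: prefix='000' (no match yet)
Bit 18: prefix='0000' -> emit 'n', reset
Bit 19: prefix='0' (no match yet)
Bit 20: prefix='00' (no match yet)
Bit 21: prefix='000' (no match yet)
Bit 22: prefix='0001' -> emit 'd', reset
Bit 23: prefix='1' -> emit 'f', reset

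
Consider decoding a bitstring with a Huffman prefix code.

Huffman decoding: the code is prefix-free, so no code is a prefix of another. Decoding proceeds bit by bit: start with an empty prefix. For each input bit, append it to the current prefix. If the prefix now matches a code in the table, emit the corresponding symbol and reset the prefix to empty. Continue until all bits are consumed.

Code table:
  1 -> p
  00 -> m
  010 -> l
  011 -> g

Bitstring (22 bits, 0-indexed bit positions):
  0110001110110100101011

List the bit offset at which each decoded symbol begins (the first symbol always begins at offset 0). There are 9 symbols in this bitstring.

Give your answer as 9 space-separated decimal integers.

Bit 0: prefix='0' (no match yet)
Bit 1: prefix='01' (no match yet)
Bit 2: prefix='011' -> emit 'g', reset
Bit 3: prefix='0' (no match yet)
Bit 4: prefix='00' -> emit 'm', reset
Bit 5: prefix='0' (no match yet)
Bit 6: prefix='01' (no match yet)
Bit 7: prefix='011' -> emit 'g', reset
Bit 8: prefix='1' -> emit 'p', reset
Bit 9: prefix='0' (no match yet)
Bit 10: prefix='01' (no match yet)
Bit 11: prefix='011' -> emit 'g', reset
Bit 12: prefix='0' (no match yet)
Bit 13: prefix='01' (no match yet)
Bit 14: prefix='010' -> emit 'l', reset
Bit 15: prefix='0' (no match yet)
Bit 16: prefix='01' (no match yet)
Bit 17: prefix='010' -> emit 'l', reset
Bit 18: prefix='1' -> emit 'p', reset
Bit 19: prefix='0' (no match yet)
Bit 20: prefix='01' (no match yet)
Bit 21: prefix='011' -> emit 'g', reset

Answer: 0 3 5 8 9 12 15 18 19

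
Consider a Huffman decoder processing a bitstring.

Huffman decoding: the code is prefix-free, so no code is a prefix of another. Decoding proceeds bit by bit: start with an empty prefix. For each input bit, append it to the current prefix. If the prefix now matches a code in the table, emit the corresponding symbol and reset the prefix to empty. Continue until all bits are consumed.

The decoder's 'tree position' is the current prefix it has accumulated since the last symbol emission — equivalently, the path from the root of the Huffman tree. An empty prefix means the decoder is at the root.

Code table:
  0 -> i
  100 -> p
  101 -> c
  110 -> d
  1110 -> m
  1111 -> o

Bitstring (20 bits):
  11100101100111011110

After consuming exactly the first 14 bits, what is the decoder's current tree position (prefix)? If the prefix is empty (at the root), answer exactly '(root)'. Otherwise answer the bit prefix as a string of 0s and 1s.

Answer: 111

Derivation:
Bit 0: prefix='1' (no match yet)
Bit 1: prefix='11' (no match yet)
Bit 2: prefix='111' (no match yet)
Bit 3: prefix='1110' -> emit 'm', reset
Bit 4: prefix='0' -> emit 'i', reset
Bit 5: prefix='1' (no match yet)
Bit 6: prefix='10' (no match yet)
Bit 7: prefix='101' -> emit 'c', reset
Bit 8: prefix='1' (no match yet)
Bit 9: prefix='10' (no match yet)
Bit 10: prefix='100' -> emit 'p', reset
Bit 11: prefix='1' (no match yet)
Bit 12: prefix='11' (no match yet)
Bit 13: prefix='111' (no match yet)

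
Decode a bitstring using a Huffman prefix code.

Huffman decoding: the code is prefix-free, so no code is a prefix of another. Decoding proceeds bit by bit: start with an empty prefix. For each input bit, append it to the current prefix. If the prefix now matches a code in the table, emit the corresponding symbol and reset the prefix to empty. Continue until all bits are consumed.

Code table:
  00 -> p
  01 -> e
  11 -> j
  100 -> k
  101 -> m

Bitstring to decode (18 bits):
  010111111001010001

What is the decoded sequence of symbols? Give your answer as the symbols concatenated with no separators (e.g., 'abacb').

Answer: eejjkmpe

Derivation:
Bit 0: prefix='0' (no match yet)
Bit 1: prefix='01' -> emit 'e', reset
Bit 2: prefix='0' (no match yet)
Bit 3: prefix='01' -> emit 'e', reset
Bit 4: prefix='1' (no match yet)
Bit 5: prefix='11' -> emit 'j', reset
Bit 6: prefix='1' (no match yet)
Bit 7: prefix='11' -> emit 'j', reset
Bit 8: prefix='1' (no match yet)
Bit 9: prefix='10' (no match yet)
Bit 10: prefix='100' -> emit 'k', reset
Bit 11: prefix='1' (no match yet)
Bit 12: prefix='10' (no match yet)
Bit 13: prefix='101' -> emit 'm', reset
Bit 14: prefix='0' (no match yet)
Bit 15: prefix='00' -> emit 'p', reset
Bit 16: prefix='0' (no match yet)
Bit 17: prefix='01' -> emit 'e', reset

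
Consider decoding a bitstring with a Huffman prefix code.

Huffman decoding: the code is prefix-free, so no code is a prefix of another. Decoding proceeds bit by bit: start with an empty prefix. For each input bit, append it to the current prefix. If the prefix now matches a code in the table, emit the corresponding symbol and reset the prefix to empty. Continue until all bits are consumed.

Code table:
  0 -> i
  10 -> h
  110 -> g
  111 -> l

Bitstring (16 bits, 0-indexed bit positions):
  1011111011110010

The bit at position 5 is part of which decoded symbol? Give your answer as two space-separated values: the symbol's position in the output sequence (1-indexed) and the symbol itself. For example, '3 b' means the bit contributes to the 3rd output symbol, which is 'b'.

Answer: 3 g

Derivation:
Bit 0: prefix='1' (no match yet)
Bit 1: prefix='10' -> emit 'h', reset
Bit 2: prefix='1' (no match yet)
Bit 3: prefix='11' (no match yet)
Bit 4: prefix='111' -> emit 'l', reset
Bit 5: prefix='1' (no match yet)
Bit 6: prefix='11' (no match yet)
Bit 7: prefix='110' -> emit 'g', reset
Bit 8: prefix='1' (no match yet)
Bit 9: prefix='11' (no match yet)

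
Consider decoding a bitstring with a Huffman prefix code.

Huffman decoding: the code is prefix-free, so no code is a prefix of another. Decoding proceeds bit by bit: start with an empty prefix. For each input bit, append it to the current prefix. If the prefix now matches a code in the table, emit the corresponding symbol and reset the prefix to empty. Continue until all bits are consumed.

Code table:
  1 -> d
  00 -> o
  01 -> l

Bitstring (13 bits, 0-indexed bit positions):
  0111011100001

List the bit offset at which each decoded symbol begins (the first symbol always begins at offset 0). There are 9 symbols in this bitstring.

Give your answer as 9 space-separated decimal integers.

Answer: 0 2 3 4 6 7 8 10 12

Derivation:
Bit 0: prefix='0' (no match yet)
Bit 1: prefix='01' -> emit 'l', reset
Bit 2: prefix='1' -> emit 'd', reset
Bit 3: prefix='1' -> emit 'd', reset
Bit 4: prefix='0' (no match yet)
Bit 5: prefix='01' -> emit 'l', reset
Bit 6: prefix='1' -> emit 'd', reset
Bit 7: prefix='1' -> emit 'd', reset
Bit 8: prefix='0' (no match yet)
Bit 9: prefix='00' -> emit 'o', reset
Bit 10: prefix='0' (no match yet)
Bit 11: prefix='00' -> emit 'o', reset
Bit 12: prefix='1' -> emit 'd', reset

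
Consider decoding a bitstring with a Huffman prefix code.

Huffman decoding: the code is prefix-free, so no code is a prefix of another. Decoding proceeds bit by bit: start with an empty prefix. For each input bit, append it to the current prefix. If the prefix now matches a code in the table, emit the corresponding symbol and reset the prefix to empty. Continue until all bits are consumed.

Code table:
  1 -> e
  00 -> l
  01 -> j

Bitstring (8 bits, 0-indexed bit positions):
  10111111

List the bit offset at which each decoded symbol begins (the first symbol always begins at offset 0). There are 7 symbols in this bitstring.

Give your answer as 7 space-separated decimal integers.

Answer: 0 1 3 4 5 6 7

Derivation:
Bit 0: prefix='1' -> emit 'e', reset
Bit 1: prefix='0' (no match yet)
Bit 2: prefix='01' -> emit 'j', reset
Bit 3: prefix='1' -> emit 'e', reset
Bit 4: prefix='1' -> emit 'e', reset
Bit 5: prefix='1' -> emit 'e', reset
Bit 6: prefix='1' -> emit 'e', reset
Bit 7: prefix='1' -> emit 'e', reset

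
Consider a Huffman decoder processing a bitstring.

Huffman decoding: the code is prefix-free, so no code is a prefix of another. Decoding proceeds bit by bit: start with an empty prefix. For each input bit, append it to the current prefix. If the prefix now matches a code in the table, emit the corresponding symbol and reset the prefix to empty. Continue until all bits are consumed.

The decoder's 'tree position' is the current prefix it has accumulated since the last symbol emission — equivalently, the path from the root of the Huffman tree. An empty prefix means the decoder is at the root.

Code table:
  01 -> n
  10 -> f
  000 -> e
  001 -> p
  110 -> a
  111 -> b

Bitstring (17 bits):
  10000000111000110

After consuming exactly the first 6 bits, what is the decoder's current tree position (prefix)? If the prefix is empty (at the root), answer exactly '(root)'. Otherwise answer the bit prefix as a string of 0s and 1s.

Bit 0: prefix='1' (no match yet)
Bit 1: prefix='10' -> emit 'f', reset
Bit 2: prefix='0' (no match yet)
Bit 3: prefix='00' (no match yet)
Bit 4: prefix='000' -> emit 'e', reset
Bit 5: prefix='0' (no match yet)

Answer: 0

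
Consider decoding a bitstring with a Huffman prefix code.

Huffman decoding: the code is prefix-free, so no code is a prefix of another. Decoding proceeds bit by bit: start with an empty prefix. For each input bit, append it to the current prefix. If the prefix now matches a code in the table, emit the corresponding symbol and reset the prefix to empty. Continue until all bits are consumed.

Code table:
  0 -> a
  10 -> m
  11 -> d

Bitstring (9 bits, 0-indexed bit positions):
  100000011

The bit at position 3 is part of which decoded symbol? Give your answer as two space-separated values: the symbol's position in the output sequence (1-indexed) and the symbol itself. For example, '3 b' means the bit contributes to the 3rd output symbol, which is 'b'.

Bit 0: prefix='1' (no match yet)
Bit 1: prefix='10' -> emit 'm', reset
Bit 2: prefix='0' -> emit 'a', reset
Bit 3: prefix='0' -> emit 'a', reset
Bit 4: prefix='0' -> emit 'a', reset
Bit 5: prefix='0' -> emit 'a', reset
Bit 6: prefix='0' -> emit 'a', reset
Bit 7: prefix='1' (no match yet)

Answer: 3 a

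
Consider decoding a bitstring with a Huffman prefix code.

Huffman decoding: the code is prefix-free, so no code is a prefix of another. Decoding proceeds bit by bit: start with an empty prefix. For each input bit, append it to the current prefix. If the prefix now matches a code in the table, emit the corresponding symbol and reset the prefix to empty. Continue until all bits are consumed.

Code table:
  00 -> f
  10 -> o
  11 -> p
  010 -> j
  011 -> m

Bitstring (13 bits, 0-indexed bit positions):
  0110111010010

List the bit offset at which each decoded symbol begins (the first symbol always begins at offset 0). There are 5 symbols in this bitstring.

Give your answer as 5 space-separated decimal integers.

Bit 0: prefix='0' (no match yet)
Bit 1: prefix='01' (no match yet)
Bit 2: prefix='011' -> emit 'm', reset
Bit 3: prefix='0' (no match yet)
Bit 4: prefix='01' (no match yet)
Bit 5: prefix='011' -> emit 'm', reset
Bit 6: prefix='1' (no match yet)
Bit 7: prefix='10' -> emit 'o', reset
Bit 8: prefix='1' (no match yet)
Bit 9: prefix='10' -> emit 'o', reset
Bit 10: prefix='0' (no match yet)
Bit 11: prefix='01' (no match yet)
Bit 12: prefix='010' -> emit 'j', reset

Answer: 0 3 6 8 10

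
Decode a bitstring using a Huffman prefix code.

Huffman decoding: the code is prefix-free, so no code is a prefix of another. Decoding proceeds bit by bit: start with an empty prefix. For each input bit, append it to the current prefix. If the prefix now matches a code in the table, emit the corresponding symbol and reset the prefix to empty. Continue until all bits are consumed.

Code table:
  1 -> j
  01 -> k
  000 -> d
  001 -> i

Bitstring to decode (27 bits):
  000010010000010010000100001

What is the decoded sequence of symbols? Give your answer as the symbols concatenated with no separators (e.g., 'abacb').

Answer: dkidiidkdk

Derivation:
Bit 0: prefix='0' (no match yet)
Bit 1: prefix='00' (no match yet)
Bit 2: prefix='000' -> emit 'd', reset
Bit 3: prefix='0' (no match yet)
Bit 4: prefix='01' -> emit 'k', reset
Bit 5: prefix='0' (no match yet)
Bit 6: prefix='00' (no match yet)
Bit 7: prefix='001' -> emit 'i', reset
Bit 8: prefix='0' (no match yet)
Bit 9: prefix='00' (no match yet)
Bit 10: prefix='000' -> emit 'd', reset
Bit 11: prefix='0' (no match yet)
Bit 12: prefix='00' (no match yet)
Bit 13: prefix='001' -> emit 'i', reset
Bit 14: prefix='0' (no match yet)
Bit 15: prefix='00' (no match yet)
Bit 16: prefix='001' -> emit 'i', reset
Bit 17: prefix='0' (no match yet)
Bit 18: prefix='00' (no match yet)
Bit 19: prefix='000' -> emit 'd', reset
Bit 20: prefix='0' (no match yet)
Bit 21: prefix='01' -> emit 'k', reset
Bit 22: prefix='0' (no match yet)
Bit 23: prefix='00' (no match yet)
Bit 24: prefix='000' -> emit 'd', reset
Bit 25: prefix='0' (no match yet)
Bit 26: prefix='01' -> emit 'k', reset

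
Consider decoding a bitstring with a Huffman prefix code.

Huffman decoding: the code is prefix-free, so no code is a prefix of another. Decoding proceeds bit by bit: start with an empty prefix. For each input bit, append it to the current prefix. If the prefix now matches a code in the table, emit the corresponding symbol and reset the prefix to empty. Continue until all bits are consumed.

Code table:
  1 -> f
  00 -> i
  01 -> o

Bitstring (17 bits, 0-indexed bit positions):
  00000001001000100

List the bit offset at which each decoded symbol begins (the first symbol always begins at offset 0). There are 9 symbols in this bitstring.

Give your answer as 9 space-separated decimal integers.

Bit 0: prefix='0' (no match yet)
Bit 1: prefix='00' -> emit 'i', reset
Bit 2: prefix='0' (no match yet)
Bit 3: prefix='00' -> emit 'i', reset
Bit 4: prefix='0' (no match yet)
Bit 5: prefix='00' -> emit 'i', reset
Bit 6: prefix='0' (no match yet)
Bit 7: prefix='01' -> emit 'o', reset
Bit 8: prefix='0' (no match yet)
Bit 9: prefix='00' -> emit 'i', reset
Bit 10: prefix='1' -> emit 'f', reset
Bit 11: prefix='0' (no match yet)
Bit 12: prefix='00' -> emit 'i', reset
Bit 13: prefix='0' (no match yet)
Bit 14: prefix='01' -> emit 'o', reset
Bit 15: prefix='0' (no match yet)
Bit 16: prefix='00' -> emit 'i', reset

Answer: 0 2 4 6 8 10 11 13 15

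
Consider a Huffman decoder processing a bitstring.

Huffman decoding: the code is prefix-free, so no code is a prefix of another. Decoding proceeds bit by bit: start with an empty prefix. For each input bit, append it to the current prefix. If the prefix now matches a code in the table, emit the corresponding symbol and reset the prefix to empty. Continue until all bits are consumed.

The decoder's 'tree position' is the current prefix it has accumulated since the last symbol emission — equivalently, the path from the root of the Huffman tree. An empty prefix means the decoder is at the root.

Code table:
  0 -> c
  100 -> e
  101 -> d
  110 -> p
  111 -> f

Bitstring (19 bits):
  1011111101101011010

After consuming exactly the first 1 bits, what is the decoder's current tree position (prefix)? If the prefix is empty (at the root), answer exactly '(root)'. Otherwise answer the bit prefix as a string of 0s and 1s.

Bit 0: prefix='1' (no match yet)

Answer: 1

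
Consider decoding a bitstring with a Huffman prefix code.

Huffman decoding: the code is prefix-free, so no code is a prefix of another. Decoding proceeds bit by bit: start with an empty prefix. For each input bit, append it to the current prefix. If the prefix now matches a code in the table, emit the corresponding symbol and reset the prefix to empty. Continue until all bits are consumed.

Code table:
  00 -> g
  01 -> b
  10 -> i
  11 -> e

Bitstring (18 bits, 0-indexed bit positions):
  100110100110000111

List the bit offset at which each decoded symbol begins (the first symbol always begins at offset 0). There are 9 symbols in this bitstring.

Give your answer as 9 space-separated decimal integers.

Bit 0: prefix='1' (no match yet)
Bit 1: prefix='10' -> emit 'i', reset
Bit 2: prefix='0' (no match yet)
Bit 3: prefix='01' -> emit 'b', reset
Bit 4: prefix='1' (no match yet)
Bit 5: prefix='10' -> emit 'i', reset
Bit 6: prefix='1' (no match yet)
Bit 7: prefix='10' -> emit 'i', reset
Bit 8: prefix='0' (no match yet)
Bit 9: prefix='01' -> emit 'b', reset
Bit 10: prefix='1' (no match yet)
Bit 11: prefix='10' -> emit 'i', reset
Bit 12: prefix='0' (no match yet)
Bit 13: prefix='00' -> emit 'g', reset
Bit 14: prefix='0' (no match yet)
Bit 15: prefix='01' -> emit 'b', reset
Bit 16: prefix='1' (no match yet)
Bit 17: prefix='11' -> emit 'e', reset

Answer: 0 2 4 6 8 10 12 14 16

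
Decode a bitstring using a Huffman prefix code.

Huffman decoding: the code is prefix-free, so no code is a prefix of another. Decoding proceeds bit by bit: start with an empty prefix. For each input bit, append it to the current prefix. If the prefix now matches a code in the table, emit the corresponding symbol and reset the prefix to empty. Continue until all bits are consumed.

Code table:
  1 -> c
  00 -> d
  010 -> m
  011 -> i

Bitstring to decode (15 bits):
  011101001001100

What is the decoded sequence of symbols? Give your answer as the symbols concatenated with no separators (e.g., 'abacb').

Answer: icmmid

Derivation:
Bit 0: prefix='0' (no match yet)
Bit 1: prefix='01' (no match yet)
Bit 2: prefix='011' -> emit 'i', reset
Bit 3: prefix='1' -> emit 'c', reset
Bit 4: prefix='0' (no match yet)
Bit 5: prefix='01' (no match yet)
Bit 6: prefix='010' -> emit 'm', reset
Bit 7: prefix='0' (no match yet)
Bit 8: prefix='01' (no match yet)
Bit 9: prefix='010' -> emit 'm', reset
Bit 10: prefix='0' (no match yet)
Bit 11: prefix='01' (no match yet)
Bit 12: prefix='011' -> emit 'i', reset
Bit 13: prefix='0' (no match yet)
Bit 14: prefix='00' -> emit 'd', reset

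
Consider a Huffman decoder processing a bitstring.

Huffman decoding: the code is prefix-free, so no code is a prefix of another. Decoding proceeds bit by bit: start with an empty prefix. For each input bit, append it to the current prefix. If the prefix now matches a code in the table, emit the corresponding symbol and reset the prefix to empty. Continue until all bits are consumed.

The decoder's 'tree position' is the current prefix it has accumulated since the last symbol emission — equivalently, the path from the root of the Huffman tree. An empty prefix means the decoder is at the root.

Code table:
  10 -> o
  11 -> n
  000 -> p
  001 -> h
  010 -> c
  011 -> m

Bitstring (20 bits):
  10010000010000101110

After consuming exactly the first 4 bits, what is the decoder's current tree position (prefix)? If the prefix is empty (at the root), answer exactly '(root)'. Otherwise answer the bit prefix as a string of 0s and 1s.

Bit 0: prefix='1' (no match yet)
Bit 1: prefix='10' -> emit 'o', reset
Bit 2: prefix='0' (no match yet)
Bit 3: prefix='01' (no match yet)

Answer: 01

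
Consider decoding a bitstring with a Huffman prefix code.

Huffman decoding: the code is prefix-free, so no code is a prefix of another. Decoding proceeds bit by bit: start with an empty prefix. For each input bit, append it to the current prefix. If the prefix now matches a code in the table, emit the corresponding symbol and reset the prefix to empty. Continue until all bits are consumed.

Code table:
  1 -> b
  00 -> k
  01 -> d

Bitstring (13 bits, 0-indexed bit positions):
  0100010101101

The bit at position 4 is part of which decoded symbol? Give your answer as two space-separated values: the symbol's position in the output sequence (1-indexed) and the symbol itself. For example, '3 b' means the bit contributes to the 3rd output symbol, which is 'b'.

Answer: 3 d

Derivation:
Bit 0: prefix='0' (no match yet)
Bit 1: prefix='01' -> emit 'd', reset
Bit 2: prefix='0' (no match yet)
Bit 3: prefix='00' -> emit 'k', reset
Bit 4: prefix='0' (no match yet)
Bit 5: prefix='01' -> emit 'd', reset
Bit 6: prefix='0' (no match yet)
Bit 7: prefix='01' -> emit 'd', reset
Bit 8: prefix='0' (no match yet)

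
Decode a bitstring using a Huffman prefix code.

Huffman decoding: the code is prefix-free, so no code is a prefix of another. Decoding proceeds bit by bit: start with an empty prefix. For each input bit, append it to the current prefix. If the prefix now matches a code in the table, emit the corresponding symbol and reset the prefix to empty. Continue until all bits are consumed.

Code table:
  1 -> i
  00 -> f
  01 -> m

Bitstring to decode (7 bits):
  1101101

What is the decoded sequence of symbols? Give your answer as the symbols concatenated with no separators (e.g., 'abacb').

Bit 0: prefix='1' -> emit 'i', reset
Bit 1: prefix='1' -> emit 'i', reset
Bit 2: prefix='0' (no match yet)
Bit 3: prefix='01' -> emit 'm', reset
Bit 4: prefix='1' -> emit 'i', reset
Bit 5: prefix='0' (no match yet)
Bit 6: prefix='01' -> emit 'm', reset

Answer: iimim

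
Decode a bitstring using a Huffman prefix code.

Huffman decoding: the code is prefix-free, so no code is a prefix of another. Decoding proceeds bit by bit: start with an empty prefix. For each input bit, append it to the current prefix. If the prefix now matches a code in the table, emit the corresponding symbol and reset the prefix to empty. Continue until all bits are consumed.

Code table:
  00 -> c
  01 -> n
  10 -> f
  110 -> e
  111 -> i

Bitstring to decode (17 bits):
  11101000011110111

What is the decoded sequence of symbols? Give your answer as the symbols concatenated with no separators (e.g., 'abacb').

Answer: inccifi

Derivation:
Bit 0: prefix='1' (no match yet)
Bit 1: prefix='11' (no match yet)
Bit 2: prefix='111' -> emit 'i', reset
Bit 3: prefix='0' (no match yet)
Bit 4: prefix='01' -> emit 'n', reset
Bit 5: prefix='0' (no match yet)
Bit 6: prefix='00' -> emit 'c', reset
Bit 7: prefix='0' (no match yet)
Bit 8: prefix='00' -> emit 'c', reset
Bit 9: prefix='1' (no match yet)
Bit 10: prefix='11' (no match yet)
Bit 11: prefix='111' -> emit 'i', reset
Bit 12: prefix='1' (no match yet)
Bit 13: prefix='10' -> emit 'f', reset
Bit 14: prefix='1' (no match yet)
Bit 15: prefix='11' (no match yet)
Bit 16: prefix='111' -> emit 'i', reset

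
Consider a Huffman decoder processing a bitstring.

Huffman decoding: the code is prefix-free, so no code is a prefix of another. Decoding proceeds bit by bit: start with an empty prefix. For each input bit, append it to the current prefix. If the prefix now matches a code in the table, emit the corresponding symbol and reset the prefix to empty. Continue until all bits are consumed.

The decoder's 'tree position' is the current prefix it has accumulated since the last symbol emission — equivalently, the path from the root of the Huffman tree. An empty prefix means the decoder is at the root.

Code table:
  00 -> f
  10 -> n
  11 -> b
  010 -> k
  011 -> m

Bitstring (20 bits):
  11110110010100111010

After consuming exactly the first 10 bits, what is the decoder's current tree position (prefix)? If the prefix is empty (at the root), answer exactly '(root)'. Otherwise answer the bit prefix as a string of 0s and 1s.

Bit 0: prefix='1' (no match yet)
Bit 1: prefix='11' -> emit 'b', reset
Bit 2: prefix='1' (no match yet)
Bit 3: prefix='11' -> emit 'b', reset
Bit 4: prefix='0' (no match yet)
Bit 5: prefix='01' (no match yet)
Bit 6: prefix='011' -> emit 'm', reset
Bit 7: prefix='0' (no match yet)
Bit 8: prefix='00' -> emit 'f', reset
Bit 9: prefix='1' (no match yet)

Answer: 1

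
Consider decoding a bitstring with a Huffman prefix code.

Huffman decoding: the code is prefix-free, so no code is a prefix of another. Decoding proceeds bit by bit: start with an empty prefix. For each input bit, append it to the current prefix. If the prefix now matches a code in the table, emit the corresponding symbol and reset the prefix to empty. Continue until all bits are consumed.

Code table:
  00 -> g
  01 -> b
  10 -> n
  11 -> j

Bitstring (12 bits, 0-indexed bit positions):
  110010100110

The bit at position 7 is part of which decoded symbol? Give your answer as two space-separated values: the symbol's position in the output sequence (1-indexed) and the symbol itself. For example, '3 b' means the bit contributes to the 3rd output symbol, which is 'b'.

Answer: 4 n

Derivation:
Bit 0: prefix='1' (no match yet)
Bit 1: prefix='11' -> emit 'j', reset
Bit 2: prefix='0' (no match yet)
Bit 3: prefix='00' -> emit 'g', reset
Bit 4: prefix='1' (no match yet)
Bit 5: prefix='10' -> emit 'n', reset
Bit 6: prefix='1' (no match yet)
Bit 7: prefix='10' -> emit 'n', reset
Bit 8: prefix='0' (no match yet)
Bit 9: prefix='01' -> emit 'b', reset
Bit 10: prefix='1' (no match yet)
Bit 11: prefix='10' -> emit 'n', reset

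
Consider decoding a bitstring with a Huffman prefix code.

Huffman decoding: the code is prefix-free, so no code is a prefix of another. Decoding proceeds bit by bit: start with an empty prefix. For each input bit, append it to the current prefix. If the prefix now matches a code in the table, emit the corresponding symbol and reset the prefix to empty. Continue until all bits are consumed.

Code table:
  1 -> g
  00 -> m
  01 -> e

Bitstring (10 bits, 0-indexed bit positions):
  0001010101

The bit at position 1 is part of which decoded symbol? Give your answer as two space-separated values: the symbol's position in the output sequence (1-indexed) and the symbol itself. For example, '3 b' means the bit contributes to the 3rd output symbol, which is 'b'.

Bit 0: prefix='0' (no match yet)
Bit 1: prefix='00' -> emit 'm', reset
Bit 2: prefix='0' (no match yet)
Bit 3: prefix='01' -> emit 'e', reset
Bit 4: prefix='0' (no match yet)
Bit 5: prefix='01' -> emit 'e', reset

Answer: 1 m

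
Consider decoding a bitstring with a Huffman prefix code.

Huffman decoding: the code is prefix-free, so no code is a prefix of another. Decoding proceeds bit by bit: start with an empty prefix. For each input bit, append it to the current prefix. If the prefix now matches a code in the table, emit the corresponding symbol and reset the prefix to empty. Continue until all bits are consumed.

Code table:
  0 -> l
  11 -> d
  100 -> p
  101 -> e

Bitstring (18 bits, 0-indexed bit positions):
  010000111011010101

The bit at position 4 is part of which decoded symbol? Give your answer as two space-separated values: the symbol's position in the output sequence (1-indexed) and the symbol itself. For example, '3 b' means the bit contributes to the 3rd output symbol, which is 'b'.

Answer: 3 l

Derivation:
Bit 0: prefix='0' -> emit 'l', reset
Bit 1: prefix='1' (no match yet)
Bit 2: prefix='10' (no match yet)
Bit 3: prefix='100' -> emit 'p', reset
Bit 4: prefix='0' -> emit 'l', reset
Bit 5: prefix='0' -> emit 'l', reset
Bit 6: prefix='1' (no match yet)
Bit 7: prefix='11' -> emit 'd', reset
Bit 8: prefix='1' (no match yet)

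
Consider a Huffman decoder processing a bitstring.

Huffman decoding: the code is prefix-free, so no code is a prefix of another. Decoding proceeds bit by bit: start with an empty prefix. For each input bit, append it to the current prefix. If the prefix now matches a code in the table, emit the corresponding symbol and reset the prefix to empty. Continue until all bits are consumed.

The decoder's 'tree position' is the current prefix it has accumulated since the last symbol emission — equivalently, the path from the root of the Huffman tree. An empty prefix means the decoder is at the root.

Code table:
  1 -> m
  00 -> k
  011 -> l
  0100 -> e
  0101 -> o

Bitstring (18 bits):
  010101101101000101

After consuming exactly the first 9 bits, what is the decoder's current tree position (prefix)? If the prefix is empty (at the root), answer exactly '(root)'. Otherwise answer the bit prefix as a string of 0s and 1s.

Bit 0: prefix='0' (no match yet)
Bit 1: prefix='01' (no match yet)
Bit 2: prefix='010' (no match yet)
Bit 3: prefix='0101' -> emit 'o', reset
Bit 4: prefix='0' (no match yet)
Bit 5: prefix='01' (no match yet)
Bit 6: prefix='011' -> emit 'l', reset
Bit 7: prefix='0' (no match yet)
Bit 8: prefix='01' (no match yet)

Answer: 01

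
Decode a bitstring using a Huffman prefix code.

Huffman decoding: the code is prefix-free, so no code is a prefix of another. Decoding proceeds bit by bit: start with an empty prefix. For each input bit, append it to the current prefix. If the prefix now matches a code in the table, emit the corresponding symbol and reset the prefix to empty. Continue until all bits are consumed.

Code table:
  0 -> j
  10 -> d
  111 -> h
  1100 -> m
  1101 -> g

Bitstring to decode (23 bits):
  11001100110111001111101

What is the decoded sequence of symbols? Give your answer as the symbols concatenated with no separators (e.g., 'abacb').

Answer: mmgmhg

Derivation:
Bit 0: prefix='1' (no match yet)
Bit 1: prefix='11' (no match yet)
Bit 2: prefix='110' (no match yet)
Bit 3: prefix='1100' -> emit 'm', reset
Bit 4: prefix='1' (no match yet)
Bit 5: prefix='11' (no match yet)
Bit 6: prefix='110' (no match yet)
Bit 7: prefix='1100' -> emit 'm', reset
Bit 8: prefix='1' (no match yet)
Bit 9: prefix='11' (no match yet)
Bit 10: prefix='110' (no match yet)
Bit 11: prefix='1101' -> emit 'g', reset
Bit 12: prefix='1' (no match yet)
Bit 13: prefix='11' (no match yet)
Bit 14: prefix='110' (no match yet)
Bit 15: prefix='1100' -> emit 'm', reset
Bit 16: prefix='1' (no match yet)
Bit 17: prefix='11' (no match yet)
Bit 18: prefix='111' -> emit 'h', reset
Bit 19: prefix='1' (no match yet)
Bit 20: prefix='11' (no match yet)
Bit 21: prefix='110' (no match yet)
Bit 22: prefix='1101' -> emit 'g', reset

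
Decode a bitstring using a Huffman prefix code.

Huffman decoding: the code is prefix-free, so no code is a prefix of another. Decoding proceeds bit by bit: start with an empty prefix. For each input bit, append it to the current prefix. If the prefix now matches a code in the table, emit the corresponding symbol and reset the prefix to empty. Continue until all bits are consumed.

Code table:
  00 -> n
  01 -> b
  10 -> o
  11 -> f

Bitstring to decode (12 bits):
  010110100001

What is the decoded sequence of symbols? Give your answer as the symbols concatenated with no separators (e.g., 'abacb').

Answer: bboonb

Derivation:
Bit 0: prefix='0' (no match yet)
Bit 1: prefix='01' -> emit 'b', reset
Bit 2: prefix='0' (no match yet)
Bit 3: prefix='01' -> emit 'b', reset
Bit 4: prefix='1' (no match yet)
Bit 5: prefix='10' -> emit 'o', reset
Bit 6: prefix='1' (no match yet)
Bit 7: prefix='10' -> emit 'o', reset
Bit 8: prefix='0' (no match yet)
Bit 9: prefix='00' -> emit 'n', reset
Bit 10: prefix='0' (no match yet)
Bit 11: prefix='01' -> emit 'b', reset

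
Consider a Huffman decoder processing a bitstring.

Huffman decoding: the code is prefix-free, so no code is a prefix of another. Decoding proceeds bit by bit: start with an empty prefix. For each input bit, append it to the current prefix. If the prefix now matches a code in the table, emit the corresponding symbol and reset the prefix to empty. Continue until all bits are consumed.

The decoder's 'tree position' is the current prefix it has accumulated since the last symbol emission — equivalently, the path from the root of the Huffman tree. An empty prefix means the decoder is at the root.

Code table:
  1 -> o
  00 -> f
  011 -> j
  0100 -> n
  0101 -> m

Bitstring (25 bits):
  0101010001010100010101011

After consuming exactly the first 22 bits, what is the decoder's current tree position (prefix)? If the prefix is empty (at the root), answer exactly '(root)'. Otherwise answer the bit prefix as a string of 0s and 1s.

Answer: 01

Derivation:
Bit 0: prefix='0' (no match yet)
Bit 1: prefix='01' (no match yet)
Bit 2: prefix='010' (no match yet)
Bit 3: prefix='0101' -> emit 'm', reset
Bit 4: prefix='0' (no match yet)
Bit 5: prefix='01' (no match yet)
Bit 6: prefix='010' (no match yet)
Bit 7: prefix='0100' -> emit 'n', reset
Bit 8: prefix='0' (no match yet)
Bit 9: prefix='01' (no match yet)
Bit 10: prefix='010' (no match yet)
Bit 11: prefix='0101' -> emit 'm', reset
Bit 12: prefix='0' (no match yet)
Bit 13: prefix='01' (no match yet)
Bit 14: prefix='010' (no match yet)
Bit 15: prefix='0100' -> emit 'n', reset
Bit 16: prefix='0' (no match yet)
Bit 17: prefix='01' (no match yet)
Bit 18: prefix='010' (no match yet)
Bit 19: prefix='0101' -> emit 'm', reset
Bit 20: prefix='0' (no match yet)
Bit 21: prefix='01' (no match yet)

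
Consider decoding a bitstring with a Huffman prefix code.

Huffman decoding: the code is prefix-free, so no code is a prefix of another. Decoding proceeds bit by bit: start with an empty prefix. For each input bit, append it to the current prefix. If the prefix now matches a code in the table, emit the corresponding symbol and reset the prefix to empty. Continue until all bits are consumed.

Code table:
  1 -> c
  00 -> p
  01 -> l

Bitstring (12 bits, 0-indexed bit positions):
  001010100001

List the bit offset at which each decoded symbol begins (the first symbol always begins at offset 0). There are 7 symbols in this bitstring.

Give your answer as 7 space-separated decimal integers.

Bit 0: prefix='0' (no match yet)
Bit 1: prefix='00' -> emit 'p', reset
Bit 2: prefix='1' -> emit 'c', reset
Bit 3: prefix='0' (no match yet)
Bit 4: prefix='01' -> emit 'l', reset
Bit 5: prefix='0' (no match yet)
Bit 6: prefix='01' -> emit 'l', reset
Bit 7: prefix='0' (no match yet)
Bit 8: prefix='00' -> emit 'p', reset
Bit 9: prefix='0' (no match yet)
Bit 10: prefix='00' -> emit 'p', reset
Bit 11: prefix='1' -> emit 'c', reset

Answer: 0 2 3 5 7 9 11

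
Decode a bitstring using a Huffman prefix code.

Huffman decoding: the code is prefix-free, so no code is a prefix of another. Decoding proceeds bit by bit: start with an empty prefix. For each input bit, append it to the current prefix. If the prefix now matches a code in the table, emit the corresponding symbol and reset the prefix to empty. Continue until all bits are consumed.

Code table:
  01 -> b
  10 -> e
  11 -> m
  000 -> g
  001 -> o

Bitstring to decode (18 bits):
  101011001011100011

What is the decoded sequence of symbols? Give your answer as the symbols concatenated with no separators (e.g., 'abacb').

Bit 0: prefix='1' (no match yet)
Bit 1: prefix='10' -> emit 'e', reset
Bit 2: prefix='1' (no match yet)
Bit 3: prefix='10' -> emit 'e', reset
Bit 4: prefix='1' (no match yet)
Bit 5: prefix='11' -> emit 'm', reset
Bit 6: prefix='0' (no match yet)
Bit 7: prefix='00' (no match yet)
Bit 8: prefix='001' -> emit 'o', reset
Bit 9: prefix='0' (no match yet)
Bit 10: prefix='01' -> emit 'b', reset
Bit 11: prefix='1' (no match yet)
Bit 12: prefix='11' -> emit 'm', reset
Bit 13: prefix='0' (no match yet)
Bit 14: prefix='00' (no match yet)
Bit 15: prefix='000' -> emit 'g', reset
Bit 16: prefix='1' (no match yet)
Bit 17: prefix='11' -> emit 'm', reset

Answer: eemobmgm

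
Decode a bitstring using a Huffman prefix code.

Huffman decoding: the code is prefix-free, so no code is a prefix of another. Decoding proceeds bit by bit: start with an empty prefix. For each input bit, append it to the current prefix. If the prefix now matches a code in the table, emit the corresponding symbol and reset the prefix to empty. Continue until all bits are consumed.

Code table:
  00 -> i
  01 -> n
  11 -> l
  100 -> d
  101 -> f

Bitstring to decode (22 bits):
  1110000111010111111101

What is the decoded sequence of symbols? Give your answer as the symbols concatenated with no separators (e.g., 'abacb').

Answer: ldilfnllln

Derivation:
Bit 0: prefix='1' (no match yet)
Bit 1: prefix='11' -> emit 'l', reset
Bit 2: prefix='1' (no match yet)
Bit 3: prefix='10' (no match yet)
Bit 4: prefix='100' -> emit 'd', reset
Bit 5: prefix='0' (no match yet)
Bit 6: prefix='00' -> emit 'i', reset
Bit 7: prefix='1' (no match yet)
Bit 8: prefix='11' -> emit 'l', reset
Bit 9: prefix='1' (no match yet)
Bit 10: prefix='10' (no match yet)
Bit 11: prefix='101' -> emit 'f', reset
Bit 12: prefix='0' (no match yet)
Bit 13: prefix='01' -> emit 'n', reset
Bit 14: prefix='1' (no match yet)
Bit 15: prefix='11' -> emit 'l', reset
Bit 16: prefix='1' (no match yet)
Bit 17: prefix='11' -> emit 'l', reset
Bit 18: prefix='1' (no match yet)
Bit 19: prefix='11' -> emit 'l', reset
Bit 20: prefix='0' (no match yet)
Bit 21: prefix='01' -> emit 'n', reset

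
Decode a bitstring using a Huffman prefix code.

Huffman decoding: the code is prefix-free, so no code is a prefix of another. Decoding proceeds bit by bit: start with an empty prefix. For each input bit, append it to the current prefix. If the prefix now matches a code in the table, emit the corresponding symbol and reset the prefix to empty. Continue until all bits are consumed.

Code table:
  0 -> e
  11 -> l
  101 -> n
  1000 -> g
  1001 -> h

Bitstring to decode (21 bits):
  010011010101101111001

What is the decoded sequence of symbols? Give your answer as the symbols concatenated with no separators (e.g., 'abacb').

Answer: ehnennlh

Derivation:
Bit 0: prefix='0' -> emit 'e', reset
Bit 1: prefix='1' (no match yet)
Bit 2: prefix='10' (no match yet)
Bit 3: prefix='100' (no match yet)
Bit 4: prefix='1001' -> emit 'h', reset
Bit 5: prefix='1' (no match yet)
Bit 6: prefix='10' (no match yet)
Bit 7: prefix='101' -> emit 'n', reset
Bit 8: prefix='0' -> emit 'e', reset
Bit 9: prefix='1' (no match yet)
Bit 10: prefix='10' (no match yet)
Bit 11: prefix='101' -> emit 'n', reset
Bit 12: prefix='1' (no match yet)
Bit 13: prefix='10' (no match yet)
Bit 14: prefix='101' -> emit 'n', reset
Bit 15: prefix='1' (no match yet)
Bit 16: prefix='11' -> emit 'l', reset
Bit 17: prefix='1' (no match yet)
Bit 18: prefix='10' (no match yet)
Bit 19: prefix='100' (no match yet)
Bit 20: prefix='1001' -> emit 'h', reset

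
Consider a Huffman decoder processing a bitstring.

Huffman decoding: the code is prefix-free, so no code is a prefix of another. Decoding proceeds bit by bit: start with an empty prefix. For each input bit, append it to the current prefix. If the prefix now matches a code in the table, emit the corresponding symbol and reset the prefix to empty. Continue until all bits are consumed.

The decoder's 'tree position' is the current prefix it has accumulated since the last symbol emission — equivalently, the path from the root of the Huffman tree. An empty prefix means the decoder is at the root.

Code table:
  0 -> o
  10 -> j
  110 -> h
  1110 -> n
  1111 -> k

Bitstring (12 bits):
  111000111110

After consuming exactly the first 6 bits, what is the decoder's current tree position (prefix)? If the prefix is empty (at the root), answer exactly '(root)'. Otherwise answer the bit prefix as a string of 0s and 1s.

Bit 0: prefix='1' (no match yet)
Bit 1: prefix='11' (no match yet)
Bit 2: prefix='111' (no match yet)
Bit 3: prefix='1110' -> emit 'n', reset
Bit 4: prefix='0' -> emit 'o', reset
Bit 5: prefix='0' -> emit 'o', reset

Answer: (root)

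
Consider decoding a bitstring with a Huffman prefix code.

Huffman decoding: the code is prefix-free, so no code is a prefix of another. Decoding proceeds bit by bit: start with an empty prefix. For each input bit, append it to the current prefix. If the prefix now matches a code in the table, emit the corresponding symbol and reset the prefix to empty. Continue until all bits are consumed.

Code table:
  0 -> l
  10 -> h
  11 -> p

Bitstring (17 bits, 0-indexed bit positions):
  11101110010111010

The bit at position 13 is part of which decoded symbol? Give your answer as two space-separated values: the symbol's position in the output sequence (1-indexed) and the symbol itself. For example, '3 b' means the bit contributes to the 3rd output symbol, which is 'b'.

Bit 0: prefix='1' (no match yet)
Bit 1: prefix='11' -> emit 'p', reset
Bit 2: prefix='1' (no match yet)
Bit 3: prefix='10' -> emit 'h', reset
Bit 4: prefix='1' (no match yet)
Bit 5: prefix='11' -> emit 'p', reset
Bit 6: prefix='1' (no match yet)
Bit 7: prefix='10' -> emit 'h', reset
Bit 8: prefix='0' -> emit 'l', reset
Bit 9: prefix='1' (no match yet)
Bit 10: prefix='10' -> emit 'h', reset
Bit 11: prefix='1' (no match yet)
Bit 12: prefix='11' -> emit 'p', reset
Bit 13: prefix='1' (no match yet)
Bit 14: prefix='10' -> emit 'h', reset
Bit 15: prefix='1' (no match yet)
Bit 16: prefix='10' -> emit 'h', reset

Answer: 8 h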